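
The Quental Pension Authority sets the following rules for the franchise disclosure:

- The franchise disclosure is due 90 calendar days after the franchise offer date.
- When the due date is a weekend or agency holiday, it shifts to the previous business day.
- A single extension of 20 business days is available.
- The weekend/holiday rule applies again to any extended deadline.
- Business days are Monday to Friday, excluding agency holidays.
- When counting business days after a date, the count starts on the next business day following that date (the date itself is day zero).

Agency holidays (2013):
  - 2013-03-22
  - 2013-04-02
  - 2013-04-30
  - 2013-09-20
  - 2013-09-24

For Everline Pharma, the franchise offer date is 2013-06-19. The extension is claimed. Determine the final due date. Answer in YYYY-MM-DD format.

2013-10-17

90 calendar days after 2013-06-19 is 2013-09-17.
2013-09-17 (Tuesday) is already a business day.
The 20-business-day extension runs from 2013-09-17 to 2013-10-17.
2013-10-17 (Thursday) is already a business day.
So the filing is due 2013-10-17.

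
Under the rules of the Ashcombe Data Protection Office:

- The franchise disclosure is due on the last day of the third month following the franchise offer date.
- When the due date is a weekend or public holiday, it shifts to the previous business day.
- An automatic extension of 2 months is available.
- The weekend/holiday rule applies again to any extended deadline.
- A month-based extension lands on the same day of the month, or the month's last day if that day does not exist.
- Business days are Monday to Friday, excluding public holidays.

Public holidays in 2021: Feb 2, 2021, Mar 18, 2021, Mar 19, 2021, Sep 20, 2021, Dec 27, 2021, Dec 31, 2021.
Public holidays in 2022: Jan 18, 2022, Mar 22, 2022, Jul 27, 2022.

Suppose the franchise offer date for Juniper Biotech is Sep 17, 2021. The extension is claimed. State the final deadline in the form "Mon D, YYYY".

The third month after Sep 17, 2021 is December 2021, whose last day is Dec 31, 2021.
Dec 31, 2021 falls on a listed holiday. Rolling to the preceding business day gives Dec 30, 2021, a Thursday.
The 2 months extension carries Dec 30, 2021 to Feb 28, 2022 (day 30 does not exist in February, so the month's last day is used).
Feb 28, 2022 falls on a Monday, which is a business day, so no adjustment is needed.
Final deadline: Feb 28, 2022.

Feb 28, 2022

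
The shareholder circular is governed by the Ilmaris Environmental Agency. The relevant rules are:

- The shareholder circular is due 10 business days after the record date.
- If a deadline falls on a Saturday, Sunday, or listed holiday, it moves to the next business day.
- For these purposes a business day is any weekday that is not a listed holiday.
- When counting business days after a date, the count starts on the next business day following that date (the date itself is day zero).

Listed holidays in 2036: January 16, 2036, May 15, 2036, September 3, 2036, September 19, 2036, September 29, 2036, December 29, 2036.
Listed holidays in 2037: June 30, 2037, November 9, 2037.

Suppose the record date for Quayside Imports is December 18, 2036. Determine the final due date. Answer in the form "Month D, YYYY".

January 2, 2037

Starting the day after December 18, 2036 and counting 10 business days lands on January 2, 2037.
January 2, 2037 (Friday) is already a business day.
Final deadline: January 2, 2037.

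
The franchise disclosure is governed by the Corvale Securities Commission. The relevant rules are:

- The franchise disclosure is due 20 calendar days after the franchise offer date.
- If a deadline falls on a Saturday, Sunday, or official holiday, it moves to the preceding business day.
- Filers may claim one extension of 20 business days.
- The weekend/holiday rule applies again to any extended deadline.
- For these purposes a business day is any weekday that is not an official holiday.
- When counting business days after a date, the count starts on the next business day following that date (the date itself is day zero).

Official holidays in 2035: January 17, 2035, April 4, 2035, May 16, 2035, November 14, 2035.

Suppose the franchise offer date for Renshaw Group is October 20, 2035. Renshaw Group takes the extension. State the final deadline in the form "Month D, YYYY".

December 10, 2035

20 calendar days after October 20, 2035 is November 9, 2035.
November 9, 2035 falls on a Friday, which is a business day, so no adjustment is needed.
Applying the 20-business-day extension: 20 business days after November 9, 2035 is December 10, 2035.
Since December 10, 2035 is a Monday and not a holiday, the date is unchanged.
Final deadline: December 10, 2035.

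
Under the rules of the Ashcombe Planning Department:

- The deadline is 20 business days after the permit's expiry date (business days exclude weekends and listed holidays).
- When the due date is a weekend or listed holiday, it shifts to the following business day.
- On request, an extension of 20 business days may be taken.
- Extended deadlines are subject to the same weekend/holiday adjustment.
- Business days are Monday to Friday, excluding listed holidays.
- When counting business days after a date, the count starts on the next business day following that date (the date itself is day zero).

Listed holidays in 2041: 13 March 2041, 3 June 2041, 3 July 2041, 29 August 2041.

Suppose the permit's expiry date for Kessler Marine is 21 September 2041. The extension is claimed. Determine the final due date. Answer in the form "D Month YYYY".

15 November 2041

Counting 20 business days after 21 September 2041 (skipping weekends and listed holidays) reaches 18 October 2041.
18 October 2041 is a Friday and not a listed holiday, so it stands.
Counting 20 further business days from 18 October 2041 reaches 15 November 2041.
15 November 2041 falls on a Friday, which is a business day, so no adjustment is needed.
Deadline: 15 November 2041.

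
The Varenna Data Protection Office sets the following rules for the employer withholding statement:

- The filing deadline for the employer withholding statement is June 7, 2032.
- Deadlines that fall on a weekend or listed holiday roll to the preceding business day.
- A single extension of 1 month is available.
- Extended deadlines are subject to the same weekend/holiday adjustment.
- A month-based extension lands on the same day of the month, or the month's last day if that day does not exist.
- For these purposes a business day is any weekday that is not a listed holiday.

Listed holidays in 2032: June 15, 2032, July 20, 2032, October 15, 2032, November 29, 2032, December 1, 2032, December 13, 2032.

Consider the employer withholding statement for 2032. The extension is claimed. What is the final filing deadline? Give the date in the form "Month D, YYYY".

July 7, 2032

The statutory due date is June 7, 2032.
June 7, 2032 (Monday) is already a business day.
The 1 month extension carries June 7, 2032 to July 7, 2032.
Since July 7, 2032 is a Wednesday and not a holiday, the date is unchanged.
Deadline: July 7, 2032.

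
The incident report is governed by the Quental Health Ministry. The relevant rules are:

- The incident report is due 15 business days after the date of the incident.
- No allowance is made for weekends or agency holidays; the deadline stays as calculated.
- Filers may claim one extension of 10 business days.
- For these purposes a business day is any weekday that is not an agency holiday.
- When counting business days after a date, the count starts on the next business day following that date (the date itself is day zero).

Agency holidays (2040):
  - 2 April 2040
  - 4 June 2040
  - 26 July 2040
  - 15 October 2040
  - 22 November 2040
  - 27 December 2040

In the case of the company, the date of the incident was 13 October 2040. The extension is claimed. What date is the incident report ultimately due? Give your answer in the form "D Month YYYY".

Starting the day after 13 October 2040 and counting 15 business days lands on 5 November 2040.
5 November 2040 is a Monday; no weekend or holiday adjustment applies.
Counting 10 further business days from 5 November 2040 reaches 19 November 2040.
19 November 2040 is a Monday; no weekend or holiday adjustment applies.
The final due date is 19 November 2040.

19 November 2040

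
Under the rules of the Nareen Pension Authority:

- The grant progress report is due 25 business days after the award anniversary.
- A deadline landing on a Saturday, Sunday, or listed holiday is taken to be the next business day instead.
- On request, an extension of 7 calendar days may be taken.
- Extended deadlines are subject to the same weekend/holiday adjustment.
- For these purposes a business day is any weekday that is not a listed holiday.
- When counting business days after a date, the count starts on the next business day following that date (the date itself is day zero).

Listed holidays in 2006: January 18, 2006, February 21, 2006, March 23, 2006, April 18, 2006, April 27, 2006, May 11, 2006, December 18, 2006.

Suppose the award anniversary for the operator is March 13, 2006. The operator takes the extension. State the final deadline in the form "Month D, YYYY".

April 26, 2006

Starting the day after March 13, 2006 and counting 25 business days lands on April 19, 2006.
April 19, 2006 (Wednesday) is already a business day.
Add the 7 calendar-day extension to April 19, 2006: April 26, 2006.
April 26, 2006 falls on a Wednesday, which is a business day, so no adjustment is needed.
So the filing is due April 26, 2006.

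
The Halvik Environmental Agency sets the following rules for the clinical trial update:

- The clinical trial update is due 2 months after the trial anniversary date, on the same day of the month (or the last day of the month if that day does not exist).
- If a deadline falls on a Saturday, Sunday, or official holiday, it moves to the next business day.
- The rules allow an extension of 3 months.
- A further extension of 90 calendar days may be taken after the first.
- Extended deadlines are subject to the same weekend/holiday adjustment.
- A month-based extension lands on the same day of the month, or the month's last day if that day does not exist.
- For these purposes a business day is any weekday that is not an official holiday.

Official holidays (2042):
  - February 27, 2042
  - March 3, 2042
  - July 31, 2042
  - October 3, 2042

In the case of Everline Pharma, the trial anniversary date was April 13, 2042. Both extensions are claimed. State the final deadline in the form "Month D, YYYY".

December 15, 2042

2 months after April 13, 2042, on the same day of the month, is June 13, 2042.
Since June 13, 2042 is a Friday and not a holiday, the date is unchanged.
Add 3 months to June 13, 2042: September 13, 2042.
September 13, 2042 is a Saturday; the next business day is September 15, 2042 (Monday).
The 90-calendar-day extension moves the deadline from September 15, 2042 to December 14, 2042.
December 14, 2042 is a Sunday; the next business day is December 15, 2042 (Monday).
Final deadline: December 15, 2042.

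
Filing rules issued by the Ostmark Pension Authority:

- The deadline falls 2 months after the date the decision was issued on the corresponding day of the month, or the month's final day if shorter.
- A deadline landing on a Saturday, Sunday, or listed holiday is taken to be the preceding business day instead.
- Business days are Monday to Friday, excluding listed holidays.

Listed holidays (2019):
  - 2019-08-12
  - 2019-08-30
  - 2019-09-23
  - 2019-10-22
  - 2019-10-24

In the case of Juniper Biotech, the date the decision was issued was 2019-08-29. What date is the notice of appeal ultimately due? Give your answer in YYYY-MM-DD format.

2 months from 2019-08-29 is 2019-10-29.
2019-10-29 (Tuesday) is already a business day.
So the filing is due 2019-10-29.

2019-10-29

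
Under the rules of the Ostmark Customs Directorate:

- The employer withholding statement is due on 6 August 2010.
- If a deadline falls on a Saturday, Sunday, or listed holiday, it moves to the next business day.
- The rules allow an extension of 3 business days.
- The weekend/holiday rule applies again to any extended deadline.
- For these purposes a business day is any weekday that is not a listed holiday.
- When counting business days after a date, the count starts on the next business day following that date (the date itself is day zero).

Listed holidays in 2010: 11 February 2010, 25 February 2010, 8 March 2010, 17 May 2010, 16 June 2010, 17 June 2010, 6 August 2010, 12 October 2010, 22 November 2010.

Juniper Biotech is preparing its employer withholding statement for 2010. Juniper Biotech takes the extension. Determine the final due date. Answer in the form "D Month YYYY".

12 August 2010

The stated deadline is 6 August 2010.
6 August 2010 is a listed holiday; the next business day is 9 August 2010 (Monday).
Counting 3 further business days from 9 August 2010 reaches 12 August 2010.
12 August 2010 falls on a Thursday, which is a business day, so no adjustment is needed.
Final deadline: 12 August 2010.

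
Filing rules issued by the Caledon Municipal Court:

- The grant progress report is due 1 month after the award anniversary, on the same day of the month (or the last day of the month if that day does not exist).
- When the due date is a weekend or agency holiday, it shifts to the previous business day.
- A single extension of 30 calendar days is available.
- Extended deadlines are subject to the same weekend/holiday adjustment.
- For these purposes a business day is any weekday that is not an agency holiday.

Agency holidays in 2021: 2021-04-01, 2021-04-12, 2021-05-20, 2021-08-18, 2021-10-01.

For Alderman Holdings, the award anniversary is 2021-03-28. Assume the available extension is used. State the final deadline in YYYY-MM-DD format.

Moving 1 month forward from 2021-03-28 on the corresponding day gives 2021-04-28.
2021-04-28 (Wednesday) is already a business day.
With the 30-day extension, 2021-04-28 becomes 2021-05-28.
2021-05-28 is a Friday and not a listed holiday, so it stands.
Final deadline: 2021-05-28.

2021-05-28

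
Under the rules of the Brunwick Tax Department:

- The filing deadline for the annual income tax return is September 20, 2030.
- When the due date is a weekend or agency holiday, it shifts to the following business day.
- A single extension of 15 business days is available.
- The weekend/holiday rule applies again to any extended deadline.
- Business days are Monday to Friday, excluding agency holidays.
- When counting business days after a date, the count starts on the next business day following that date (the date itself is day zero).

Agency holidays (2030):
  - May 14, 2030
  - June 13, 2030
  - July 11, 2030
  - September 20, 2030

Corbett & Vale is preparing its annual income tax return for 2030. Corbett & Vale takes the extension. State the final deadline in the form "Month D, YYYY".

October 14, 2030

The statutory due date is September 20, 2030.
September 20, 2030 falls on a listed holiday. Rolling to the next business day gives September 23, 2030, a Monday.
The 15-business-day extension runs from September 23, 2030 to October 14, 2030.
October 14, 2030 (Monday) is already a business day.
Final deadline: October 14, 2030.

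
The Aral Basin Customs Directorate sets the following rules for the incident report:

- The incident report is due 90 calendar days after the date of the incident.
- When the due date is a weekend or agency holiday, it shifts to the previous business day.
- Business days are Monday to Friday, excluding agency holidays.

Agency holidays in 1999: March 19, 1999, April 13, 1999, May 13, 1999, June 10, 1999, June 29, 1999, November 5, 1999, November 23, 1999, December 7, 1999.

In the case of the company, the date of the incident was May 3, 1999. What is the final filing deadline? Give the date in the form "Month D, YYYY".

July 30, 1999

From May 3, 1999, 90 calendar days later is August 1, 1999.
August 1, 1999 falls on a Sunday. Rolling to the preceding business day gives July 30, 1999, a Friday.
The final due date is July 30, 1999.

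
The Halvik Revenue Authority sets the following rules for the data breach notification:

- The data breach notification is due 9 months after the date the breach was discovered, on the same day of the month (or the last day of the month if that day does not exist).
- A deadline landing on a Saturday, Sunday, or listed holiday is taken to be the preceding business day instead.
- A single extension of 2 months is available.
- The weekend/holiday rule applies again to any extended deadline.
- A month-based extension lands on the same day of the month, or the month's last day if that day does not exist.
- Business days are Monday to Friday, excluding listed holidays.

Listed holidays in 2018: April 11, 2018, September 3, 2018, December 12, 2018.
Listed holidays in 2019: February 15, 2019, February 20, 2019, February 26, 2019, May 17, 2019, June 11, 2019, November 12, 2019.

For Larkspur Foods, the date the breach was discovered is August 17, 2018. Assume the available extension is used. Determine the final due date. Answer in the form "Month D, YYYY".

July 16, 2019

9 months from August 17, 2018 is May 17, 2019.
May 17, 2019 is a listed holiday, so it moves to the preceding business day, May 16, 2019 (Thursday).
Applying the 2 months extension: 2 months after May 16, 2019 is July 16, 2019.
July 16, 2019 (Tuesday) is already a business day.
Deadline: July 16, 2019.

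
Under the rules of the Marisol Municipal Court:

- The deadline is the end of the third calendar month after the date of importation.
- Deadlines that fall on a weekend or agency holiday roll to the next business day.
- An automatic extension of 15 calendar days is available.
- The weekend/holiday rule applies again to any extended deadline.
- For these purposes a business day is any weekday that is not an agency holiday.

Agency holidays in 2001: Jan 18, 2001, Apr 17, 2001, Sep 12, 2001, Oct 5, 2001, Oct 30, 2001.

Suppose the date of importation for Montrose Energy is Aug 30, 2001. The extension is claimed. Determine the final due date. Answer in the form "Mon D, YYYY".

Dec 17, 2001

The third month after Aug 30, 2001 is November 2001, whose last day is Nov 30, 2001.
Nov 30, 2001 is a Friday and not a listed holiday, so it stands.
The 15-calendar-day extension moves the deadline from Nov 30, 2001 to Dec 15, 2001.
Dec 15, 2001 is a Saturday; the next business day is Dec 17, 2001 (Monday).
Deadline: Dec 17, 2001.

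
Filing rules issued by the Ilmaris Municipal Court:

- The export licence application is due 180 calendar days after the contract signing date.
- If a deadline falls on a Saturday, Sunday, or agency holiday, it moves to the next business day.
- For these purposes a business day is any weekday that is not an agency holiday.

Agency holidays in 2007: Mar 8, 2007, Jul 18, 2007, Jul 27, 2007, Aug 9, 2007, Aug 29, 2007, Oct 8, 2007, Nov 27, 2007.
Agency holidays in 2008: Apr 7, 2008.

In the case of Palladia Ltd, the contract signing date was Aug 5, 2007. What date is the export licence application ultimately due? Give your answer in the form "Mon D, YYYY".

Feb 1, 2008

Trigger date Aug 5, 2007 + 180 calendar days = Feb 1, 2008.
Feb 1, 2008 (Friday) is already a business day.
So the filing is due Feb 1, 2008.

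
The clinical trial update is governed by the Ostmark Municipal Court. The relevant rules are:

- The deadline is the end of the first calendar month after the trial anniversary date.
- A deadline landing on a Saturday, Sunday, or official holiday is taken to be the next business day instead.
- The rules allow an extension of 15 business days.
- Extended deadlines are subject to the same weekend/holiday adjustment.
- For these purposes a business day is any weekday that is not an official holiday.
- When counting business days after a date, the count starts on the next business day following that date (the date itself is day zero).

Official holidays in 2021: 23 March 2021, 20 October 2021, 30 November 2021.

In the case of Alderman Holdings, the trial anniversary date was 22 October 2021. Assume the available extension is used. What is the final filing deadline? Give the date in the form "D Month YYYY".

22 December 2021

The first month after 22 October 2021 is November 2021, whose last day is 30 November 2021.
30 November 2021 is a listed holiday, so it moves to the next business day, 1 December 2021 (Wednesday).
Counting 15 further business days from 1 December 2021 reaches 22 December 2021.
22 December 2021 is a Wednesday and not a listed holiday, so it stands.
The final due date is 22 December 2021.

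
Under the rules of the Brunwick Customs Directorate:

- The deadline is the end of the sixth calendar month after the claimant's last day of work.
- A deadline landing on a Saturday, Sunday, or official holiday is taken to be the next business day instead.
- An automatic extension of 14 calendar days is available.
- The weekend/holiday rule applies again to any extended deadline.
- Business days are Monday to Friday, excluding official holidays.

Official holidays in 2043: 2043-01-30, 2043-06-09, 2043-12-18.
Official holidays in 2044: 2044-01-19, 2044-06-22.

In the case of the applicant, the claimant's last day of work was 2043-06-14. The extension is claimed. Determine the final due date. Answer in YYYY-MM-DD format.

2044-01-14

6 months after 2043-06-14 falls in December 2043; the last day of that month is 2043-12-31.
2043-12-31 falls on a Thursday, which is a business day, so no adjustment is needed.
The 14-calendar-day extension moves the deadline from 2043-12-31 to 2044-01-14.
2044-01-14 is a Thursday and not a listed holiday, so it stands.
So the filing is due 2044-01-14.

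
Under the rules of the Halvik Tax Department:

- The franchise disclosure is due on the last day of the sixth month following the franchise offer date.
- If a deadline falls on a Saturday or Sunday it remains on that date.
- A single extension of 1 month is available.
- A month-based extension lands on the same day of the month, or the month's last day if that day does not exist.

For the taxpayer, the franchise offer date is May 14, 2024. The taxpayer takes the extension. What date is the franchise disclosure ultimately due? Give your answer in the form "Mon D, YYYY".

6 months after May 14, 2024 falls in November 2024; the last day of that month is Nov 30, 2024.
Nov 30, 2024 falls on a Saturday. The rules make no weekend/holiday allowance, so it remains Nov 30, 2024.
Applying the 1 month extension: 1 month after Nov 30, 2024 is Dec 30, 2024.
Dec 30, 2024 is a Monday; no weekend or holiday adjustment applies.
So the filing is due Dec 30, 2024.

Dec 30, 2024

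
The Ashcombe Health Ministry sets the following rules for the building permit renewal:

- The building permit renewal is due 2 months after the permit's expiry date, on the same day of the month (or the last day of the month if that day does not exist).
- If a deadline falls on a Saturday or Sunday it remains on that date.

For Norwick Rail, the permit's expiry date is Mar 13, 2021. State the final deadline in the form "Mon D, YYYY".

2 months after Mar 13, 2021, on the same day of the month, is May 13, 2021.
May 13, 2021 is a Thursday; no weekend or holiday adjustment applies.
The final due date is May 13, 2021.

May 13, 2021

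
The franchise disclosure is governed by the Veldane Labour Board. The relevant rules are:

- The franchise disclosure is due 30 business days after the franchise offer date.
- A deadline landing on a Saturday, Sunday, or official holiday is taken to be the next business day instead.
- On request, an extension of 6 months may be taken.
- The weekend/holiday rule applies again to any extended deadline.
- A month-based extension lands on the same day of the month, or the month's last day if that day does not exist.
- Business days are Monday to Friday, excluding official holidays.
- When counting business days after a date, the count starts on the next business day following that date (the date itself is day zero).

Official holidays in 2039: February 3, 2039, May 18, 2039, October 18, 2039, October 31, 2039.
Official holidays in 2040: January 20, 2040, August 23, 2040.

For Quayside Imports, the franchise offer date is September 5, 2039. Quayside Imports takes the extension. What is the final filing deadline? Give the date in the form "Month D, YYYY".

April 17, 2040

Starting the day after September 5, 2039 and counting 30 business days lands on October 17, 2039.
October 17, 2039 is a Monday and not a listed holiday, so it stands.
The 6 months extension carries October 17, 2039 to April 17, 2040.
April 17, 2040 (Tuesday) is already a business day.
Final deadline: April 17, 2040.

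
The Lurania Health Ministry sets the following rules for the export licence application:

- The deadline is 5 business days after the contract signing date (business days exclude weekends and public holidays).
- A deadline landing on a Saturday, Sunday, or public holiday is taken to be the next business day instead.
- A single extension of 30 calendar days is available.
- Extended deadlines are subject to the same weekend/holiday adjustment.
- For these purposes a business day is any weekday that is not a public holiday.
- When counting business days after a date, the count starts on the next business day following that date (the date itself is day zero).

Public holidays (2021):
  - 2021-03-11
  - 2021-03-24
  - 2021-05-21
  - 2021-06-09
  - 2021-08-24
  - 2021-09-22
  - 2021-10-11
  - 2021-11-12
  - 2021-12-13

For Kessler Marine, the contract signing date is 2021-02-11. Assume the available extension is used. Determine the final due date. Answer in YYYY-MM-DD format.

Starting the day after 2021-02-11 and counting 5 business days lands on 2021-02-18.
2021-02-18 is a Thursday and not a listed holiday, so it stands.
With the 30-day extension, 2021-02-18 becomes 2021-03-20.
Because 2021-03-20 is a Saturday, the deadline becomes 2021-03-22 (Monday).
The final due date is 2021-03-22.

2021-03-22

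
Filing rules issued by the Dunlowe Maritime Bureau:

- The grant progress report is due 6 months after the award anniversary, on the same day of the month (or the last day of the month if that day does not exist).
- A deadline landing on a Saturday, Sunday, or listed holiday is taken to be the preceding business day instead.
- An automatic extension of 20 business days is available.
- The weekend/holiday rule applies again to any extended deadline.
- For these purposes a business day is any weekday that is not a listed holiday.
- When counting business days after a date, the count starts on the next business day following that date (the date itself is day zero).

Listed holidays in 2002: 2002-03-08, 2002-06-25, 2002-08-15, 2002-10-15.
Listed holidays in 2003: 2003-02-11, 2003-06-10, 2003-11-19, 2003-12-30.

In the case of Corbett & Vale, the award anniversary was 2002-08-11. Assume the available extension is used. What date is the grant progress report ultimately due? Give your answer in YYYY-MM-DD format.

6 months from 2002-08-11 is 2003-02-11.
2003-02-11 is a listed holiday, so it moves to the preceding business day, 2003-02-10 (Monday).
Applying the 20-business-day extension: 20 business days after 2003-02-10 is 2003-03-11.
2003-03-11 (Tuesday) is already a business day.
Deadline: 2003-03-11.

2003-03-11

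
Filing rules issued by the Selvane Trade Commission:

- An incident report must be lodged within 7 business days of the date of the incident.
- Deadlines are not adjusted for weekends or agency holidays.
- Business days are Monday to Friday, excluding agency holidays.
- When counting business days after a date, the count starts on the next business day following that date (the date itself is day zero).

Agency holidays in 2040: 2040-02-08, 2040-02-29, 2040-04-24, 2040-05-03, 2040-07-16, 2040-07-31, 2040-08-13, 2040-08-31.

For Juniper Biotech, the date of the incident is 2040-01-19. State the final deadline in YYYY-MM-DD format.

7 business days after 2040-01-19, excluding weekends and holidays, is 2040-01-30.
2040-01-30 is a Monday; no weekend or holiday adjustment applies.
Final deadline: 2040-01-30.

2040-01-30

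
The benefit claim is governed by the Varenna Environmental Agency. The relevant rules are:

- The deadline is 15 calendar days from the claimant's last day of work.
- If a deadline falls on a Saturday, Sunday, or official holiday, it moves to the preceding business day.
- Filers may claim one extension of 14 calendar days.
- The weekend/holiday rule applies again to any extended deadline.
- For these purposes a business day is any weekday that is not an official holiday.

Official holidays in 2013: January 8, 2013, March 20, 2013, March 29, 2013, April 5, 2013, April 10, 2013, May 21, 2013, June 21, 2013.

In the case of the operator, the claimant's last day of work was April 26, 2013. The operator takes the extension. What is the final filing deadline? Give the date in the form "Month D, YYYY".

May 24, 2013

From April 26, 2013, 15 calendar days later is May 11, 2013.
May 11, 2013 falls on a Saturday. Rolling to the preceding business day gives May 10, 2013, a Friday.
Add the 14 calendar-day extension to May 10, 2013: May 24, 2013.
May 24, 2013 is a Friday and not a listed holiday, so it stands.
So the filing is due May 24, 2013.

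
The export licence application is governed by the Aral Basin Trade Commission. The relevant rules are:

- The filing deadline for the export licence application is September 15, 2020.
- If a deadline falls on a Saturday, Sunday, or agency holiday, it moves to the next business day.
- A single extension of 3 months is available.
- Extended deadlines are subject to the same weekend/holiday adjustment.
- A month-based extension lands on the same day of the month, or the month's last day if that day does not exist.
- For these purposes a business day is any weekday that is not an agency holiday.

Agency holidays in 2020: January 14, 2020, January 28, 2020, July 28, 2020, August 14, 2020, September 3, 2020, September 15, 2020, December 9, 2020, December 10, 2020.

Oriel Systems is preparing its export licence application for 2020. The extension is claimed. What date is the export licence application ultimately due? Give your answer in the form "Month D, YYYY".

December 16, 2020

The statutory due date is September 15, 2020.
September 15, 2020 is a listed holiday; the next business day is September 16, 2020 (Wednesday).
Applying the 3 months extension: 3 months after September 16, 2020 is December 16, 2020.
December 16, 2020 (Wednesday) is already a business day.
So the filing is due December 16, 2020.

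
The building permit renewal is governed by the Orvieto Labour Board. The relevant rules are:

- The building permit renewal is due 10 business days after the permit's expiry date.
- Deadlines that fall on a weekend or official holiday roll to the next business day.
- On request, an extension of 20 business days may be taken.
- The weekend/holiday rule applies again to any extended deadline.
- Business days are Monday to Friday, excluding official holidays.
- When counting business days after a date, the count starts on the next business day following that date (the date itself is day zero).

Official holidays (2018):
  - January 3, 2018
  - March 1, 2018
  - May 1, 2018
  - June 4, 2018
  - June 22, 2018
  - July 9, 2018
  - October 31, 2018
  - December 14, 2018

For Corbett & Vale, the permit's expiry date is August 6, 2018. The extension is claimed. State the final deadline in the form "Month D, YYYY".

September 17, 2018

Starting the day after August 6, 2018 and counting 10 business days lands on August 20, 2018.
August 20, 2018 is a Monday and not a listed holiday, so it stands.
Counting 20 further business days from August 20, 2018 reaches September 17, 2018.
Since September 17, 2018 is a Monday and not a holiday, the date is unchanged.
The final due date is September 17, 2018.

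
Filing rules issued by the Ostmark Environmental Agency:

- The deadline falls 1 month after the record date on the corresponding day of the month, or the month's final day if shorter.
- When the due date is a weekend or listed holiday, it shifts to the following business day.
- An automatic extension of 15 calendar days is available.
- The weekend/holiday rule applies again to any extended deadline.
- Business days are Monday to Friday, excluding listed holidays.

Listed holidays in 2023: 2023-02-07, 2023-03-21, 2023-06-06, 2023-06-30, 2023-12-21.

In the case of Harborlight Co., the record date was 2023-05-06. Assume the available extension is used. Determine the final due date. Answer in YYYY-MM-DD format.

2023-06-22

Moving 1 month forward from 2023-05-06 on the corresponding day gives 2023-06-06.
Because 2023-06-06 is a listed holiday, the deadline becomes 2023-06-07 (Wednesday).
With the 15-day extension, 2023-06-07 becomes 2023-06-22.
2023-06-22 is a Thursday and not a listed holiday, so it stands.
Final deadline: 2023-06-22.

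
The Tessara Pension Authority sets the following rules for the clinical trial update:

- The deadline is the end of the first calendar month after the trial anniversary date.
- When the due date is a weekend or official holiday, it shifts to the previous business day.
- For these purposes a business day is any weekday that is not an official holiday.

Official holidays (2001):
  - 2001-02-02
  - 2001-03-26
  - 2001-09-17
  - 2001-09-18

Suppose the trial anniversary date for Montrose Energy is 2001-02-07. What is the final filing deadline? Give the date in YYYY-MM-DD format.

2001-03-30

1 month after 2001-02-07 is March 2001; that month ends on 2001-03-31.
Because 2001-03-31 is a Saturday, the deadline becomes 2001-03-30 (Friday).
So the filing is due 2001-03-30.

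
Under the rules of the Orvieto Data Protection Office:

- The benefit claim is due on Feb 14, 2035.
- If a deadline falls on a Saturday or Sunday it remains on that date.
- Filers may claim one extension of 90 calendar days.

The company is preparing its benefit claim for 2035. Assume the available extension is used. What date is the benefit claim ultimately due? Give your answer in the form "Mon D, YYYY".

May 15, 2035

The statutory due date is Feb 14, 2035.
No adjustment is made for weekends or holidays, so Feb 14, 2035 stands.
With the 90-day extension, Feb 14, 2035 becomes May 15, 2035.
No adjustment is made for weekends or holidays, so May 15, 2035 stands.
Final deadline: May 15, 2035.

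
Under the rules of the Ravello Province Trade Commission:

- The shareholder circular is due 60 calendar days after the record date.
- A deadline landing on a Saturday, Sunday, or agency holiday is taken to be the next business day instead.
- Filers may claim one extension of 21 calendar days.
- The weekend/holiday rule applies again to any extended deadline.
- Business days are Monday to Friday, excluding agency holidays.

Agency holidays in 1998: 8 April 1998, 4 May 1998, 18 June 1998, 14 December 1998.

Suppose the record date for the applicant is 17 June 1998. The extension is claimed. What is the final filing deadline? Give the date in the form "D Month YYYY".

From 17 June 1998, 60 calendar days later is 16 August 1998.
16 August 1998 falls on a Sunday. Rolling to the next business day gives 17 August 1998, a Monday.
With the 21-day extension, 17 August 1998 becomes 7 September 1998.
7 September 1998 (Monday) is already a business day.
So the filing is due 7 September 1998.

7 September 1998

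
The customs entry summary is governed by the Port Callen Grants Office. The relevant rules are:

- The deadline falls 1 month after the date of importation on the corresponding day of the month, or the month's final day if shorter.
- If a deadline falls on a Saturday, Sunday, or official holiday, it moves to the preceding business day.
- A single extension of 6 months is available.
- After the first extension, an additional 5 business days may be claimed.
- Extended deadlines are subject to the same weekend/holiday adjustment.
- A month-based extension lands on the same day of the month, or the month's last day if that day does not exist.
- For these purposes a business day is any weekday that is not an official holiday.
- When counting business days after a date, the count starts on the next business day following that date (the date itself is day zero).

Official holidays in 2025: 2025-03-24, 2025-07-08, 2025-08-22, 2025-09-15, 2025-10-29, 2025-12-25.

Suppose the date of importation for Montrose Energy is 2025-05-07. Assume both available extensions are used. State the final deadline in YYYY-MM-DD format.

1 month from 2025-05-07 is 2025-06-07.
2025-06-07 is a Saturday; the preceding business day is 2025-06-06 (Friday).
Add 6 months to 2025-06-06: 2025-12-06.
2025-12-06 is a Saturday, so it moves to the preceding business day, 2025-12-05 (Friday).
Applying the 5-business-day extension: 5 business days after 2025-12-05 is 2025-12-12.
2025-12-12 (Friday) is already a business day.
So the filing is due 2025-12-12.

2025-12-12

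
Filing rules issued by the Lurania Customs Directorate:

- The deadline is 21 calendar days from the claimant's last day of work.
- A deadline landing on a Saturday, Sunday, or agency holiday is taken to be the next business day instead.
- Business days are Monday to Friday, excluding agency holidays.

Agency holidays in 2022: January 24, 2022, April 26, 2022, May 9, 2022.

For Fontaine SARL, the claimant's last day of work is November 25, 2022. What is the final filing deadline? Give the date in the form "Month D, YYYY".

December 16, 2022

From November 25, 2022, 21 calendar days later is December 16, 2022.
December 16, 2022 is a Friday and not a listed holiday, so it stands.
Final deadline: December 16, 2022.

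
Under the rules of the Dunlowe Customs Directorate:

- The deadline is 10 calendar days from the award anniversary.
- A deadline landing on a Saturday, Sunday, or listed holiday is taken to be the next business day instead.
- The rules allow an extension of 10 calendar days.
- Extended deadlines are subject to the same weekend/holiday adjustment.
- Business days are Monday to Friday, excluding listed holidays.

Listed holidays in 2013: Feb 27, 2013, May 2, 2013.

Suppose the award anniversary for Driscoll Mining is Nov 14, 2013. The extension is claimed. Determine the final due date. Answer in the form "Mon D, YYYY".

Dec 5, 2013

From Nov 14, 2013, 10 calendar days later is Nov 24, 2013.
Because Nov 24, 2013 is a Sunday, the deadline becomes Nov 25, 2013 (Monday).
Add the 10 calendar-day extension to Nov 25, 2013: Dec 5, 2013.
Since Dec 5, 2013 is a Thursday and not a holiday, the date is unchanged.
Final deadline: Dec 5, 2013.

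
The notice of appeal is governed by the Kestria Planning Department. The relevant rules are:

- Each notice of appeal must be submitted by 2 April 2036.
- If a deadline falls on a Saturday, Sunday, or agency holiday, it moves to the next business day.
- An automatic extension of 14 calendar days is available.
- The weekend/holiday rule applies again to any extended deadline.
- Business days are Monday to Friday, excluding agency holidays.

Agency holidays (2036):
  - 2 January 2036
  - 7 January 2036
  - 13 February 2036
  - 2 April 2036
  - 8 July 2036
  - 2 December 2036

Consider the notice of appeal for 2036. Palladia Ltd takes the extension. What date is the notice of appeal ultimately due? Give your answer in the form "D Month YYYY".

17 April 2036

Start from the fixed due date, 2 April 2036.
2 April 2036 falls on a listed holiday. Rolling to the next business day gives 3 April 2036, a Thursday.
Applying the 14-calendar-day extension: 3 April 2036 + 14 days = 17 April 2036.
Since 17 April 2036 is a Thursday and not a holiday, the date is unchanged.
So the filing is due 17 April 2036.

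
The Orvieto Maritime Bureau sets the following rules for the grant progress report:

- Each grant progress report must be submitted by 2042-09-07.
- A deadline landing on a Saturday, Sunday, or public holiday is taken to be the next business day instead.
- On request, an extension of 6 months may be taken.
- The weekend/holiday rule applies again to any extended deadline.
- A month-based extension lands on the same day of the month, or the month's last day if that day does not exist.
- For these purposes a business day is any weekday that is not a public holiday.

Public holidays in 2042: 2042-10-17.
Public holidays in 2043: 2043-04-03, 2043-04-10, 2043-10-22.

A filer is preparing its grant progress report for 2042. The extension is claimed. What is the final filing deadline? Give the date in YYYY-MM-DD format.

Start from the fixed due date, 2042-09-07.
2042-09-07 falls on a Sunday. Rolling to the next business day gives 2042-09-08, a Monday.
Applying the 6 months extension: 6 months after 2042-09-08 is 2043-03-08.
2043-03-08 is a Sunday; the next business day is 2043-03-09 (Monday).
So the filing is due 2043-03-09.

2043-03-09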